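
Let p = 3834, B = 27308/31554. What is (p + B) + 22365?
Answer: 413355277/15777 ≈ 26200.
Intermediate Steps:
B = 13654/15777 (B = 27308*(1/31554) = 13654/15777 ≈ 0.86544)
(p + B) + 22365 = (3834 + 13654/15777) + 22365 = 60502672/15777 + 22365 = 413355277/15777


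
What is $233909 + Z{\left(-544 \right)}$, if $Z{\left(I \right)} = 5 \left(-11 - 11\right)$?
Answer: $233799$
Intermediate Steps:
$Z{\left(I \right)} = -110$ ($Z{\left(I \right)} = 5 \left(-22\right) = -110$)
$233909 + Z{\left(-544 \right)} = 233909 - 110 = 233799$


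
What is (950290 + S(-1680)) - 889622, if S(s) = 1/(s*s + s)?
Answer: 171127440961/2820720 ≈ 60668.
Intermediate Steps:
S(s) = 1/(s + s²) (S(s) = 1/(s² + s) = 1/(s + s²))
(950290 + S(-1680)) - 889622 = (950290 + 1/((-1680)*(1 - 1680))) - 889622 = (950290 - 1/1680/(-1679)) - 889622 = (950290 - 1/1680*(-1/1679)) - 889622 = (950290 + 1/2820720) - 889622 = 2680502008801/2820720 - 889622 = 171127440961/2820720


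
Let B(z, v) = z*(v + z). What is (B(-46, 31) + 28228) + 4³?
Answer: 28982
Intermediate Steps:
(B(-46, 31) + 28228) + 4³ = (-46*(31 - 46) + 28228) + 4³ = (-46*(-15) + 28228) + 64 = (690 + 28228) + 64 = 28918 + 64 = 28982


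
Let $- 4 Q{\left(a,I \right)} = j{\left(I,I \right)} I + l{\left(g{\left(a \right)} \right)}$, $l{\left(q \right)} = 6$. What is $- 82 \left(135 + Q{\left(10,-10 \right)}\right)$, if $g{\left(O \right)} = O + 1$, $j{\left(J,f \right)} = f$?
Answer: $-8897$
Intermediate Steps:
$g{\left(O \right)} = 1 + O$
$Q{\left(a,I \right)} = - \frac{3}{2} - \frac{I^{2}}{4}$ ($Q{\left(a,I \right)} = - \frac{I I + 6}{4} = - \frac{I^{2} + 6}{4} = - \frac{6 + I^{2}}{4} = - \frac{3}{2} - \frac{I^{2}}{4}$)
$- 82 \left(135 + Q{\left(10,-10 \right)}\right) = - 82 \left(135 - \left(\frac{3}{2} + \frac{\left(-10\right)^{2}}{4}\right)\right) = - 82 \left(135 - \frac{53}{2}\right) = \left(-82\right) \frac{217}{2} = -8897$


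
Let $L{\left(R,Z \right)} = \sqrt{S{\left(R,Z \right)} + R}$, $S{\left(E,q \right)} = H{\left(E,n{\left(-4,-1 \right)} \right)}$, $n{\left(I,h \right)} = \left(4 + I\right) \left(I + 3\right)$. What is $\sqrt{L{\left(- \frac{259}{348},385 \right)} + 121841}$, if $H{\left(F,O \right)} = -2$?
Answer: $\frac{\sqrt{3688858116 + 174 i \sqrt{83085}}}{174} \approx 349.06 + 0.0023729 i$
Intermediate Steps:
$n{\left(I,h \right)} = \left(3 + I\right) \left(4 + I\right)$ ($n{\left(I,h \right)} = \left(4 + I\right) \left(3 + I\right) = \left(3 + I\right) \left(4 + I\right)$)
$S{\left(E,q \right)} = -2$
$L{\left(R,Z \right)} = \sqrt{-2 + R}$
$\sqrt{L{\left(- \frac{259}{348},385 \right)} + 121841} = \sqrt{\sqrt{-2 - \frac{259}{348}} + 121841} = \sqrt{\sqrt{- \frac{955}{348}} + 121841} = \sqrt{\frac{i \sqrt{83085}}{174} + 121841} = \sqrt{121841 + \frac{i \sqrt{83085}}{174}}$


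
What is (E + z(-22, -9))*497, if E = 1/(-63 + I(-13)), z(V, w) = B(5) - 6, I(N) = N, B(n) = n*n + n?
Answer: 906031/76 ≈ 11921.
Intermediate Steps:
B(n) = n + n² (B(n) = n² + n = n + n²)
z(V, w) = 24 (z(V, w) = 5*(1 + 5) - 6 = 5*6 - 6 = 30 - 6 = 24)
E = -1/76 (E = 1/(-63 - 13) = 1/(-76) = -1/76 ≈ -0.013158)
(E + z(-22, -9))*497 = (-1/76 + 24)*497 = (1823/76)*497 = 906031/76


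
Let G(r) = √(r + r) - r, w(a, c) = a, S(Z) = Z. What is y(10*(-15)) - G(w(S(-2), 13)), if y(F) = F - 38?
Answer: -190 - 2*I ≈ -190.0 - 2.0*I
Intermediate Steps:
y(F) = -38 + F
G(r) = -r + √2*√r (G(r) = √(2*r) - r = √2*√r - r = -r + √2*√r)
y(10*(-15)) - G(w(S(-2), 13)) = (-38 + 10*(-15)) - (-1*(-2) + √2*√(-2)) = (-38 - 150) - (2 + √2*(I*√2)) = -188 - (2 + 2*I) = -188 + (-2 - 2*I) = -190 - 2*I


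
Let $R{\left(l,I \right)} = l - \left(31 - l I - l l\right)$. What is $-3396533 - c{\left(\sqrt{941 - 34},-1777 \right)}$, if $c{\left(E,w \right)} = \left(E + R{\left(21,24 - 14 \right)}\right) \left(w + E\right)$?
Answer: $-2258383 + 1136 \sqrt{907} \approx -2.2242 \cdot 10^{6}$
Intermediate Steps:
$R{\left(l,I \right)} = -31 + l + l^{2} + I l$ ($R{\left(l,I \right)} = l - \left(31 - l^{2} - I l\right) = l + \left(-31 + l^{2} + I l\right) = -31 + l + l^{2} + I l$)
$c{\left(E,w \right)} = \left(641 + E\right) \left(E + w\right)$ ($c{\left(E,w \right)} = \left(E + \left(-31 + 21 + 21^{2} + \left(24 - 14\right) 21\right)\right) \left(w + E\right) = \left(E + \left(-31 + 21 + 441 + \left(24 - 14\right) 21\right)\right) \left(E + w\right) = \left(E + \left(-31 + 21 + 441 + 10 \cdot 21\right)\right) \left(E + w\right) = \left(E + \left(-31 + 21 + 441 + 210\right)\right) \left(E + w\right) = \left(E + 641\right) \left(E + w\right) = \left(641 + E\right) \left(E + w\right)$)
$-3396533 - c{\left(\sqrt{941 - 34},-1777 \right)} = -3396533 - \left(\left(\sqrt{941 - 34}\right)^{2} + 641 \sqrt{941 - 34} + 641 \left(-1777\right) + \sqrt{941 - 34} \left(-1777\right)\right) = -3396533 - \left(\left(\sqrt{907}\right)^{2} + 641 \sqrt{907} - 1139057 + \sqrt{907} \left(-1777\right)\right) = -3396533 - \left(907 + 641 \sqrt{907} - 1139057 - 1777 \sqrt{907}\right) = -3396533 - \left(-1138150 - 1136 \sqrt{907}\right) = -3396533 + \left(1138150 + 1136 \sqrt{907}\right) = -2258383 + 1136 \sqrt{907}$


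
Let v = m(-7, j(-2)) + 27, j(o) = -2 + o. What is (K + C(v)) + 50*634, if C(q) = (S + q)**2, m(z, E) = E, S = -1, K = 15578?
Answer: 47762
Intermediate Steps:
v = 23 (v = (-2 - 2) + 27 = -4 + 27 = 23)
C(q) = (-1 + q)**2
(K + C(v)) + 50*634 = (15578 + (-1 + 23)**2) + 50*634 = (15578 + 22**2) + 31700 = (15578 + 484) + 31700 = 16062 + 31700 = 47762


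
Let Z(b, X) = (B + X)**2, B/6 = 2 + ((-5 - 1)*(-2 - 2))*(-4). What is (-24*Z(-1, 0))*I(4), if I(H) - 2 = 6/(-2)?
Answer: 7634304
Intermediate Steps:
B = -564 (B = 6*(2 + ((-5 - 1)*(-2 - 2))*(-4)) = 6*(2 - 6*(-4)*(-4)) = 6*(2 + 24*(-4)) = 6*(2 - 96) = 6*(-94) = -564)
I(H) = -1 (I(H) = 2 + 6/(-2) = 2 + 6*(-1/2) = 2 - 3 = -1)
Z(b, X) = (-564 + X)**2
(-24*Z(-1, 0))*I(4) = -24*(-564 + 0)**2*(-1) = -24*(-564)**2*(-1) = -24*318096*(-1) = -7634304*(-1) = 7634304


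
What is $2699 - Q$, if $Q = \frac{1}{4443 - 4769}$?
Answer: $\frac{879875}{326} \approx 2699.0$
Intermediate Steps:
$Q = - \frac{1}{326}$ ($Q = \frac{1}{-326} = - \frac{1}{326} \approx -0.0030675$)
$2699 - Q = 2699 - - \frac{1}{326} = 2699 + \frac{1}{326} = \frac{879875}{326}$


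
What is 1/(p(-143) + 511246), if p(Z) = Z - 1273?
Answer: 1/509830 ≈ 1.9614e-6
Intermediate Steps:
p(Z) = -1273 + Z
1/(p(-143) + 511246) = 1/((-1273 - 143) + 511246) = 1/(-1416 + 511246) = 1/509830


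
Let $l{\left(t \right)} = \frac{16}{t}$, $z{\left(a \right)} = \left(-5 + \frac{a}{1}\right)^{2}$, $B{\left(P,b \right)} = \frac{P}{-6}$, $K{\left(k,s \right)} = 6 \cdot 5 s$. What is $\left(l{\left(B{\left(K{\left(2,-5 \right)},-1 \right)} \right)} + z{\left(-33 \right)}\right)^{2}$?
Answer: $\frac{1304365456}{625} \approx 2.087 \cdot 10^{6}$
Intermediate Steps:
$K{\left(k,s \right)} = 30 s$
$B{\left(P,b \right)} = - \frac{P}{6}$ ($B{\left(P,b \right)} = P \left(- \frac{1}{6}\right) = - \frac{P}{6}$)
$z{\left(a \right)} = \left(-5 + a\right)^{2}$ ($z{\left(a \right)} = \left(-5 + a 1\right)^{2} = \left(-5 + a\right)^{2}$)
$\left(l{\left(B{\left(K{\left(2,-5 \right)},-1 \right)} \right)} + z{\left(-33 \right)}\right)^{2} = \left(\frac{16}{\left(- \frac{1}{6}\right) 30 \left(-5\right)} + \left(-5 - 33\right)^{2}\right)^{2} = \left(\frac{16}{\left(- \frac{1}{6}\right) \left(-150\right)} + \left(-38\right)^{2}\right)^{2} = \left(\frac{16}{25} + 1444\right)^{2} = \left(\frac{36116}{25}\right)^{2} = \frac{1304365456}{625}$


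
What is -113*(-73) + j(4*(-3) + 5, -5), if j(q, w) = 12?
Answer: 8261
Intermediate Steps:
-113*(-73) + j(4*(-3) + 5, -5) = -113*(-73) + 12 = 8249 + 12 = 8261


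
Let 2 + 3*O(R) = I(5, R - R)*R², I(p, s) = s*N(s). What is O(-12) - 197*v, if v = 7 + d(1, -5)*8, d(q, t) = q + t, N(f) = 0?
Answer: 14773/3 ≈ 4924.3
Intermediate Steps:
I(p, s) = 0 (I(p, s) = s*0 = 0)
O(R) = -⅔ (O(R) = -⅔ + (0*R²)/3 = -⅔ + (⅓)*0 = -⅔ + 0 = -⅔)
v = -25 (v = 7 + (1 - 5)*8 = 7 - 4*8 = 7 - 32 = -25)
O(-12) - 197*v = -⅔ - 197*(-25) = -⅔ + 4925 = 14773/3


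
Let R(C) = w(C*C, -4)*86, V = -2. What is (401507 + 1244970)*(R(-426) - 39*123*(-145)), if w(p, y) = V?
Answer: 1144948580461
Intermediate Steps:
w(p, y) = -2
R(C) = -172 (R(C) = -2*86 = -172)
(401507 + 1244970)*(R(-426) - 39*123*(-145)) = (401507 + 1244970)*(-172 - 39*123*(-145)) = 1646477*(-172 - 4797*(-145)) = 1646477*(-172 + 695565) = 1646477*695393 = 1144948580461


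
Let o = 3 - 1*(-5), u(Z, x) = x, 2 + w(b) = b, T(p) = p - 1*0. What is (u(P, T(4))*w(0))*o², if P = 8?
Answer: -512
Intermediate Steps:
T(p) = p (T(p) = p + 0 = p)
w(b) = -2 + b
o = 8 (o = 3 + 5 = 8)
(u(P, T(4))*w(0))*o² = (4*(-2 + 0))*8² = (4*(-2))*64 = -8*64 = -512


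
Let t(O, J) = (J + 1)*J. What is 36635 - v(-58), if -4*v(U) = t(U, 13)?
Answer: 73361/2 ≈ 36681.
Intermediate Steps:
t(O, J) = J*(1 + J) (t(O, J) = (1 + J)*J = J*(1 + J))
v(U) = -91/2 (v(U) = -13*(1 + 13)/4 = -13*14/4 = -1/4*182 = -91/2)
36635 - v(-58) = 36635 - 1*(-91/2) = 36635 + 91/2 = 73361/2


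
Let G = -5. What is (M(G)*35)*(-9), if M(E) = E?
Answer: 1575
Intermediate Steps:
(M(G)*35)*(-9) = -5*35*(-9) = -175*(-9) = 1575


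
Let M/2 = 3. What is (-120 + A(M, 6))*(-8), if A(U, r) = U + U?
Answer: 864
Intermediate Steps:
M = 6 (M = 2*3 = 6)
A(U, r) = 2*U
(-120 + A(M, 6))*(-8) = (-120 + 2*6)*(-8) = (-120 + 12)*(-8) = -108*(-8) = 864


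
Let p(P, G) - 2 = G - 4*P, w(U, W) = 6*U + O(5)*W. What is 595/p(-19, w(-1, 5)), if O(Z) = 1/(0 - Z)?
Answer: 595/71 ≈ 8.3803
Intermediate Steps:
O(Z) = -1/Z (O(Z) = 1/(-Z) = -1/Z)
w(U, W) = 6*U - W/5 (w(U, W) = 6*U + (-1/5)*W = 6*U + (-1*⅕)*W = 6*U - W/5)
p(P, G) = 2 + G - 4*P (p(P, G) = 2 + (G - 4*P) = 2 + G - 4*P)
595/p(-19, w(-1, 5)) = 595/(2 + (6*(-1) - ⅕*5) - 4*(-19)) = 595/(2 + (-6 - 1) + 76) = 595/(2 - 7 + 76) = 595/71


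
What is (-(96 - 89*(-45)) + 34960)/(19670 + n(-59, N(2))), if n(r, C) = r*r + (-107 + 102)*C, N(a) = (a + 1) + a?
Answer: 30859/23126 ≈ 1.3344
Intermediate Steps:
N(a) = 1 + 2*a (N(a) = (1 + a) + a = 1 + 2*a)
n(r, C) = r² - 5*C
(-(96 - 89*(-45)) + 34960)/(19670 + n(-59, N(2))) = (-(96 - 89*(-45)) + 34960)/(19670 + ((-59)² - 5*(1 + 2*2))) = (-(96 + 4005) + 34960)/(19670 + (3481 - 5*(1 + 4))) = (-1*4101 + 34960)/(19670 + (3481 - 5*5)) = (-4101 + 34960)/(19670 + (3481 - 25)) = 30859/(19670 + 3456) = 30859/23126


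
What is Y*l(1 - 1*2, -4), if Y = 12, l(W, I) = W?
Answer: -12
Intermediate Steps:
Y*l(1 - 1*2, -4) = 12*(1 - 1*2) = 12*(1 - 2) = 12*(-1) = -12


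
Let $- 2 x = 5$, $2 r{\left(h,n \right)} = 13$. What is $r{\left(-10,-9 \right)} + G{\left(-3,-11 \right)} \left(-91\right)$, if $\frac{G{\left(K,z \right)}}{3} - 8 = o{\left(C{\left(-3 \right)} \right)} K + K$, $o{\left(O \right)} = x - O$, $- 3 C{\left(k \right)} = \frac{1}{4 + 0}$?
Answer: $- \frac{13351}{4} \approx -3337.8$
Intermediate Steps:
$r{\left(h,n \right)} = \frac{13}{2}$ ($r{\left(h,n \right)} = \frac{1}{2} \cdot 13 = \frac{13}{2}$)
$x = - \frac{5}{2}$ ($x = \left(- \frac{1}{2}\right) 5 = - \frac{5}{2} \approx -2.5$)
$C{\left(k \right)} = - \frac{1}{12}$ ($C{\left(k \right)} = - \frac{1}{3 \left(4 + 0\right)} = - \frac{1}{3 \cdot 4} = \left(- \frac{1}{3}\right) \frac{1}{4} = - \frac{1}{12}$)
$o{\left(O \right)} = - \frac{5}{2} - O$
$G{\left(K,z \right)} = 24 - \frac{17 K}{4}$ ($G{\left(K,z \right)} = 24 + 3 \left(\left(- \frac{5}{2} - - \frac{1}{12}\right) K + K\right) = 24 + 3 \left(\left(- \frac{5}{2} + \frac{1}{12}\right) K + K\right) = 24 + 3 \left(- \frac{29 K}{12} + K\right) = 24 + 3 \left(- \frac{17 K}{12}\right) = 24 - \frac{17 K}{4}$)
$r{\left(-10,-9 \right)} + G{\left(-3,-11 \right)} \left(-91\right) = \frac{13}{2} + \left(24 - - \frac{51}{4}\right) \left(-91\right) = \frac{13}{2} + \left(24 + \frac{51}{4}\right) \left(-91\right) = \frac{13}{2} + \frac{147}{4} \left(-91\right) = \frac{13}{2} - \frac{13377}{4} = - \frac{13351}{4}$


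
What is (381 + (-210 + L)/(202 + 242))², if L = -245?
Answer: 28462726681/197136 ≈ 1.4438e+5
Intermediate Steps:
(381 + (-210 + L)/(202 + 242))² = (381 + (-210 - 245)/(202 + 242))² = (381 - 455/444)² = (168709/444)² = 28462726681/197136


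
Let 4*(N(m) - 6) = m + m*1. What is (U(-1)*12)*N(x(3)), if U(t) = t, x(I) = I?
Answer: -90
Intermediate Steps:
N(m) = 6 + m/2 (N(m) = 6 + (m + m*1)/4 = 6 + (m + m)/4 = 6 + (2*m)/4 = 6 + m/2)
(U(-1)*12)*N(x(3)) = (-1*12)*(6 + (1/2)*3) = -12*(6 + 3/2) = -12*15/2 = -90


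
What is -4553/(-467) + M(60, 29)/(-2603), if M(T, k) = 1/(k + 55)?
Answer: 995522089/102110484 ≈ 9.7495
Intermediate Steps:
M(T, k) = 1/(55 + k)
-4553/(-467) + M(60, 29)/(-2603) = -4553/(-467) + 1/((55 + 29)*(-2603)) = -4553*(-1/467) - 1/2603/84 = 4553/467 + (1/84)*(-1/2603) = 4553/467 - 1/218652 = 995522089/102110484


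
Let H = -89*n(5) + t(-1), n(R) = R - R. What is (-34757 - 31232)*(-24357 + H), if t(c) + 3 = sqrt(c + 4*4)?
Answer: 1607492040 - 65989*sqrt(15) ≈ 1.6072e+9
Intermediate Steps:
t(c) = -3 + sqrt(16 + c) (t(c) = -3 + sqrt(c + 4*4) = -3 + sqrt(c + 16) = -3 + sqrt(16 + c))
n(R) = 0
H = -3 + sqrt(15) (H = -89*0 + (-3 + sqrt(16 - 1)) = 0 + (-3 + sqrt(15)) = -3 + sqrt(15) ≈ 0.87298)
(-34757 - 31232)*(-24357 + H) = (-34757 - 31232)*(-24357 + (-3 + sqrt(15))) = -65989*(-24360 + sqrt(15)) = 1607492040 - 65989*sqrt(15)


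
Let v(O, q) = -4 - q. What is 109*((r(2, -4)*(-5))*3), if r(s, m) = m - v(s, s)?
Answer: -3270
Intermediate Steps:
r(s, m) = 4 + m + s (r(s, m) = m - (-4 - s) = m + (4 + s) = 4 + m + s)
109*((r(2, -4)*(-5))*3) = 109*(((4 - 4 + 2)*(-5))*3) = 109*((2*(-5))*3) = 109*(-10*3) = 109*(-30) = -3270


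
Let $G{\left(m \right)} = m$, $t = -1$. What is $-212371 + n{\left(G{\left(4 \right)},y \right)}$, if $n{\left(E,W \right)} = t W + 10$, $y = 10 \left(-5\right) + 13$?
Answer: $-212324$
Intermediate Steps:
$y = -37$ ($y = -50 + 13 = -37$)
$n{\left(E,W \right)} = 10 - W$ ($n{\left(E,W \right)} = - W + 10 = 10 - W$)
$-212371 + n{\left(G{\left(4 \right)},y \right)} = -212371 + \left(10 - -37\right) = -212371 + \left(10 + 37\right) = -212371 + 47 = -212324$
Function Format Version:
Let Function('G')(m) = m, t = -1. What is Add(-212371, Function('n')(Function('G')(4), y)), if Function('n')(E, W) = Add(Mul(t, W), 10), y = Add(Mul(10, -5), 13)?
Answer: -212324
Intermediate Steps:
y = -37 (y = Add(-50, 13) = -37)
Function('n')(E, W) = Add(10, Mul(-1, W)) (Function('n')(E, W) = Add(Mul(-1, W), 10) = Add(10, Mul(-1, W)))
Add(-212371, Function('n')(Function('G')(4), y)) = Add(-212371, Add(10, Mul(-1, -37))) = Add(-212371, Add(10, 37)) = Add(-212371, 47) = -212324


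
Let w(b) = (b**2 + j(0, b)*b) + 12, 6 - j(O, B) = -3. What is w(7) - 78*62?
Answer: -4712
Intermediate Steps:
j(O, B) = 9 (j(O, B) = 6 - 1*(-3) = 6 + 3 = 9)
w(b) = 12 + b**2 + 9*b (w(b) = (b**2 + 9*b) + 12 = 12 + b**2 + 9*b)
w(7) - 78*62 = (12 + 7**2 + 9*7) - 78*62 = (12 + 49 + 63) - 4836 = 124 - 4836 = -4712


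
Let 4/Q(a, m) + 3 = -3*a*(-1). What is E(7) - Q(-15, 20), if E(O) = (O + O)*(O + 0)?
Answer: 1177/12 ≈ 98.083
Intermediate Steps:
Q(a, m) = 4/(-3 + 3*a) (Q(a, m) = 4/(-3 - 3*a*(-1)) = 4/(-3 + 3*a))
E(O) = 2*O**2 (E(O) = (2*O)*O = 2*O**2)
E(7) - Q(-15, 20) = 2*7**2 - 4/(3*(-1 - 15)) = 2*49 - 4/(3*(-16)) = 98 - 4*(-1)/(3*16) = 98 - 1*(-1/12) = 98 + 1/12 = 1177/12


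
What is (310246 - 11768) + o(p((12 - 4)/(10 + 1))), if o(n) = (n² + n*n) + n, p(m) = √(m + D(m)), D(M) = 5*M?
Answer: 3283354/11 + 4*√33/11 ≈ 2.9849e+5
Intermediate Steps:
p(m) = √6*√m (p(m) = √(m + 5*m) = √(6*m) = √6*√m)
o(n) = n + 2*n² (o(n) = (n² + n²) + n = 2*n² + n = n + 2*n²)
(310246 - 11768) + o(p((12 - 4)/(10 + 1))) = (310246 - 11768) + (√6*√((12 - 4)/(10 + 1)))*(1 + 2*(√6*√((12 - 4)/(10 + 1)))) = 298478 + (√6*√(8/11))*(1 + 2*(√6*√(8/11))) = 298478 + (√6*(2*√22/11))*(1 + 2*(√6*(2*√22/11))) = 298478 + (4*√33/11)*(1 + 2*(4*√33/11)) = 298478 + (4*√33/11)*(1 + 8*√33/11) = 298478 + 4*√33*(1 + 8*√33/11)/11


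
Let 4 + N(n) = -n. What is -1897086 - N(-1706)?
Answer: -1898788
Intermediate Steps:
N(n) = -4 - n
-1897086 - N(-1706) = -1897086 - (-4 - 1*(-1706)) = -1897086 - (-4 + 1706) = -1897086 - 1*1702 = -1897086 - 1702 = -1898788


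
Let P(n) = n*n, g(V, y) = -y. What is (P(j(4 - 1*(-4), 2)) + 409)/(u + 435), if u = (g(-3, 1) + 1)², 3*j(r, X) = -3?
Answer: 82/87 ≈ 0.94253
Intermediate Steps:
j(r, X) = -1 (j(r, X) = (⅓)*(-3) = -1)
P(n) = n²
u = 0 (u = (-1*1 + 1)² = (-1 + 1)² = 0² = 0)
(P(j(4 - 1*(-4), 2)) + 409)/(u + 435) = ((-1)² + 409)/(0 + 435) = (1 + 409)/435 = 410*(1/435) = 82/87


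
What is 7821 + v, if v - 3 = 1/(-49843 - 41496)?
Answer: 714636335/91339 ≈ 7824.0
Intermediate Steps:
v = 274016/91339 (v = 3 + 1/(-49843 - 41496) = 3 + 1/(-91339) = 3 - 1/91339 = 274016/91339 ≈ 3.0000)
7821 + v = 7821 + 274016/91339 = 714636335/91339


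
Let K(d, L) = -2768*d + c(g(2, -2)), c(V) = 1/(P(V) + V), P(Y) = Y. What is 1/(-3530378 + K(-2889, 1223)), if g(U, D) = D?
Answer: 4/17865495 ≈ 2.2390e-7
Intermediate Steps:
c(V) = 1/(2*V) (c(V) = 1/(V + V) = 1/(2*V))
K(d, L) = -¼ - 2768*d (K(d, L) = -2768*d + (½)/(-2) = -2768*d + (½)*(-½) = -2768*d - ¼ = -¼ - 2768*d)
1/(-3530378 + K(-2889, 1223)) = 1/(-3530378 + (-¼ - 2768*(-2889))) = 1/(-3530378 + (-¼ + 7996752)) = 1/(-3530378 + 31987007/4) = 1/(17865495/4) = 4/17865495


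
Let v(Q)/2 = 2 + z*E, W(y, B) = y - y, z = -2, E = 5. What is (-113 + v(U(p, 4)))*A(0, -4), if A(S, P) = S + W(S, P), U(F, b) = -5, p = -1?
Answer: 0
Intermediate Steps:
W(y, B) = 0
v(Q) = -16 (v(Q) = 2*(2 - 2*5) = 2*(2 - 10) = 2*(-8) = -16)
A(S, P) = S (A(S, P) = S + 0 = S)
(-113 + v(U(p, 4)))*A(0, -4) = (-113 - 16)*0 = -129*0 = 0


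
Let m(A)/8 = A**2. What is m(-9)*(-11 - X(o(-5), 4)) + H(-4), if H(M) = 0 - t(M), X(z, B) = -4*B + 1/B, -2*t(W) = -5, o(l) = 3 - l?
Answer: 6151/2 ≈ 3075.5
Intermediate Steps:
t(W) = 5/2 (t(W) = -1/2*(-5) = 5/2)
X(z, B) = 1/B - 4*B
H(M) = -5/2 (H(M) = 0 - 1*5/2 = 0 - 5/2 = -5/2)
m(A) = 8*A**2
m(-9)*(-11 - X(o(-5), 4)) + H(-4) = (8*(-9)**2)*(-11 - (1/4 - 4*4)) - 5/2 = (8*81)*(-11 - (1/4 - 16)) - 5/2 = 648*(-11 - 1*(-63/4)) - 5/2 = 648*(-11 + 63/4) - 5/2 = 648*(19/4) - 5/2 = 3078 - 5/2 = 6151/2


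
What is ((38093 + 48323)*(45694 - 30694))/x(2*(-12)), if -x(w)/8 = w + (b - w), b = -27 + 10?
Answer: 162030000/17 ≈ 9.5312e+6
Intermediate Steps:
b = -17
x(w) = 136 (x(w) = -8*(w + (-17 - w)) = -8*(-17) = 136)
((38093 + 48323)*(45694 - 30694))/x(2*(-12)) = ((38093 + 48323)*(45694 - 30694))/136 = (86416*15000)*(1/136) = 1296240000*(1/136) = 162030000/17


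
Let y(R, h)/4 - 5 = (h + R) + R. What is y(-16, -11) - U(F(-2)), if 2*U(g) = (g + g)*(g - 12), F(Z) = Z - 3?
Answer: -237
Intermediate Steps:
y(R, h) = 20 + 4*h + 8*R (y(R, h) = 20 + 4*((h + R) + R) = 20 + 4*((R + h) + R) = 20 + 4*(h + 2*R) = 20 + (4*h + 8*R) = 20 + 4*h + 8*R)
F(Z) = -3 + Z
U(g) = g*(-12 + g) (U(g) = ((g + g)*(g - 12))/2 = ((2*g)*(-12 + g))/2 = (2*g*(-12 + g))/2 = g*(-12 + g))
y(-16, -11) - U(F(-2)) = (20 + 4*(-11) + 8*(-16)) - (-3 - 2)*(-12 + (-3 - 2)) = (20 - 44 - 128) - (-5)*(-12 - 5) = -152 - (-5)*(-17) = -152 - 1*85 = -152 - 85 = -237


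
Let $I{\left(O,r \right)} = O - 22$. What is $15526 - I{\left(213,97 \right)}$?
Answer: $15335$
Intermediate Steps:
$I{\left(O,r \right)} = -22 + O$
$15526 - I{\left(213,97 \right)} = 15526 - \left(-22 + 213\right) = 15526 - 191 = 15335$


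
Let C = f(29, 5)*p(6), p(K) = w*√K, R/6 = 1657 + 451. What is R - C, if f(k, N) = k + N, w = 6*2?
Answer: 12648 - 408*√6 ≈ 11649.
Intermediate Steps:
R = 12648 (R = 6*(1657 + 451) = 6*2108 = 12648)
w = 12
f(k, N) = N + k
p(K) = 12*√K
C = 408*√6 (C = (5 + 29)*(12*√6) = 34*(12*√6) = 408*√6 ≈ 999.39)
R - C = 12648 - 408*√6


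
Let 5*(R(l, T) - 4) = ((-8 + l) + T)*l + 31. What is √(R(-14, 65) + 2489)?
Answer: √59470/5 ≈ 48.773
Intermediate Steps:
R(l, T) = 51/5 + l*(-8 + T + l)/5 (R(l, T) = 4 + (((-8 + l) + T)*l + 31)/5 = 4 + ((-8 + T + l)*l + 31)/5 = 4 + (l*(-8 + T + l) + 31)/5 = 4 + (31 + l*(-8 + T + l))/5 = 4 + (31/5 + l*(-8 + T + l)/5) = 51/5 + l*(-8 + T + l)/5)
√(R(-14, 65) + 2489) = √((51/5 - 8/5*(-14) + (⅕)*(-14)² + (⅕)*65*(-14)) + 2489) = √((51/5 + 112/5 + (⅕)*196 - 182) + 2489) = √((51/5 + 112/5 + 196/5 - 182) + 2489) = √(-551/5 + 2489) = √(11894/5) = √59470/5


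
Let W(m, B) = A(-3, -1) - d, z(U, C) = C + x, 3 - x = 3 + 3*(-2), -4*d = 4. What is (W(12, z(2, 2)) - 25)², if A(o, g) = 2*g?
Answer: 676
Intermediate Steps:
d = -1 (d = -¼*4 = -1)
x = 6 (x = 3 - (3 + 3*(-2)) = 3 - (3 - 6) = 3 - 1*(-3) = 3 + 3 = 6)
z(U, C) = 6 + C (z(U, C) = C + 6 = 6 + C)
W(m, B) = -1 (W(m, B) = 2*(-1) - 1*(-1) = -2 + 1 = -1)
(W(12, z(2, 2)) - 25)² = (-1 - 25)² = (-26)² = 676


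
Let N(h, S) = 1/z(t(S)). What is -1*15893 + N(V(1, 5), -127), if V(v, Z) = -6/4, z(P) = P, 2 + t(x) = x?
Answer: -2050198/129 ≈ -15893.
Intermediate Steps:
t(x) = -2 + x
V(v, Z) = -3/2 (V(v, Z) = -6*¼ = -3/2)
N(h, S) = 1/(-2 + S)
-1*15893 + N(V(1, 5), -127) = -1*15893 + 1/(-2 - 127) = -15893 + 1/(-129) = -15893 - 1/129 = -2050198/129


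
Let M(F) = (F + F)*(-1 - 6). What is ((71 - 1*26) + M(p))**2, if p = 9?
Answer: 6561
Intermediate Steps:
M(F) = -14*F (M(F) = (2*F)*(-7) = -14*F)
((71 - 1*26) + M(p))**2 = ((71 - 1*26) - 14*9)**2 = ((71 - 26) - 126)**2 = (45 - 126)**2 = (-81)**2 = 6561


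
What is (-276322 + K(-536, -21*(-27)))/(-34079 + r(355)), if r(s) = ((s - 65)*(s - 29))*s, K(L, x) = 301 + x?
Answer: -275454/33527621 ≈ -0.0082157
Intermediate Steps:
r(s) = s*(-65 + s)*(-29 + s) (r(s) = ((-65 + s)*(-29 + s))*s = s*(-65 + s)*(-29 + s))
(-276322 + K(-536, -21*(-27)))/(-34079 + r(355)) = (-276322 + (301 - 21*(-27)))/(-34079 + 355*(1885 + 355² - 94*355)) = (-276322 + (301 + 567))/(-34079 + 355*(1885 + 126025 - 33370)) = (-276322 + 868)/(-34079 + 355*94540) = -275454/(-34079 + 33561700) = -275454/33527621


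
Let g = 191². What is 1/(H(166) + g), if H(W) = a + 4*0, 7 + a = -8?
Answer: 1/36466 ≈ 2.7423e-5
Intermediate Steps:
a = -15 (a = -7 - 8 = -15)
g = 36481
H(W) = -15 (H(W) = -15 + 4*0 = -15 + 0 = -15)
1/(H(166) + g) = 1/(-15 + 36481) = 1/36466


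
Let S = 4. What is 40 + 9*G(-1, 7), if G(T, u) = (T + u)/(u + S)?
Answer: 494/11 ≈ 44.909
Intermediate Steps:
G(T, u) = (T + u)/(4 + u) (G(T, u) = (T + u)/(u + 4) = (T + u)/(4 + u))
40 + 9*G(-1, 7) = 40 + 9*((-1 + 7)/(4 + 7)) = 40 + 9*(6/11) = 40 + 54/11 = 494/11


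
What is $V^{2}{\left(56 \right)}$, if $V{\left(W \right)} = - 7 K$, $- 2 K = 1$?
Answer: $\frac{49}{4} \approx 12.25$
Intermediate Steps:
$K = - \frac{1}{2}$ ($K = \left(- \frac{1}{2}\right) 1 = - \frac{1}{2} \approx -0.5$)
$V{\left(W \right)} = \frac{7}{2}$ ($V{\left(W \right)} = \left(-7\right) \left(- \frac{1}{2}\right) = \frac{7}{2}$)
$V^{2}{\left(56 \right)} = \left(\frac{7}{2}\right)^{2} = \frac{49}{4}$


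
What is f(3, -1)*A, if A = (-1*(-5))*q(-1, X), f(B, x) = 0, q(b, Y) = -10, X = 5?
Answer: 0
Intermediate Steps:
A = -50 (A = -1*(-5)*(-10) = 5*(-10) = -50)
f(3, -1)*A = 0*(-50) = 0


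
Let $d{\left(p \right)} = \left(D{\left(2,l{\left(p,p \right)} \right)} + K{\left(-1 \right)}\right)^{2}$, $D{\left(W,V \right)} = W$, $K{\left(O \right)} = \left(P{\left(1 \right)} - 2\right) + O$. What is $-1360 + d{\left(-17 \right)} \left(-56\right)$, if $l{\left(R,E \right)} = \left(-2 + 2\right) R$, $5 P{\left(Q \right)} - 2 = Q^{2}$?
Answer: $- \frac{34224}{25} \approx -1369.0$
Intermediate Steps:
$P{\left(Q \right)} = \frac{2}{5} + \frac{Q^{2}}{5}$
$K{\left(O \right)} = - \frac{7}{5} + O$ ($K{\left(O \right)} = \left(\left(\frac{2}{5} + \frac{1^{2}}{5}\right) - 2\right) + O = \left(\left(\frac{2}{5} + \frac{1}{5} \cdot 1\right) - 2\right) + O = \left(\left(\frac{2}{5} + \frac{1}{5}\right) - 2\right) + O = \left(\frac{3}{5} - 2\right) + O = - \frac{7}{5} + O$)
$l{\left(R,E \right)} = 0$ ($l{\left(R,E \right)} = 0 R = 0$)
$d{\left(p \right)} = \frac{4}{25}$ ($d{\left(p \right)} = \left(2 - \frac{12}{5}\right)^{2} = \left(- \frac{2}{5}\right)^{2} = \frac{4}{25}$)
$-1360 + d{\left(-17 \right)} \left(-56\right) = -1360 + \frac{4}{25} \left(-56\right) = -1360 - \frac{224}{25} = - \frac{34224}{25}$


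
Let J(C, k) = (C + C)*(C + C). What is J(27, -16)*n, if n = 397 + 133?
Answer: 1545480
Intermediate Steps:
J(C, k) = 4*C**2 (J(C, k) = (2*C)*(2*C) = 4*C**2)
n = 530
J(27, -16)*n = (4*27**2)*530 = (4*729)*530 = 2916*530 = 1545480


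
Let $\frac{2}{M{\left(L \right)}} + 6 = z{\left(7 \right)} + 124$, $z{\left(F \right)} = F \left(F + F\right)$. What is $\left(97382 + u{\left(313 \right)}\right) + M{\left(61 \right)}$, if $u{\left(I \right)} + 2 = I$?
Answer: $\frac{10550845}{108} \approx 97693.0$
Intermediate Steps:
$z{\left(F \right)} = 2 F^{2}$ ($z{\left(F \right)} = F 2 F = 2 F^{2}$)
$u{\left(I \right)} = -2 + I$
$M{\left(L \right)} = \frac{1}{108}$ ($M{\left(L \right)} = \frac{2}{-6 + \left(2 \cdot 7^{2} + 124\right)} = \frac{2}{-6 + \left(2 \cdot 49 + 124\right)} = \frac{2}{-6 + \left(98 + 124\right)} = \frac{2}{-6 + 222} = \frac{2}{216} = 2 \cdot \frac{1}{216} = \frac{1}{108}$)
$\left(97382 + u{\left(313 \right)}\right) + M{\left(61 \right)} = \left(97382 + \left(-2 + 313\right)\right) + \frac{1}{108} = \left(97382 + 311\right) + \frac{1}{108} = 97693 + \frac{1}{108} = \frac{10550845}{108}$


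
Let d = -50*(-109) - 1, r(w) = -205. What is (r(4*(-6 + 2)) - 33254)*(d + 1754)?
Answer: -241005177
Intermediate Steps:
d = 5449 (d = 5450 - 1 = 5449)
(r(4*(-6 + 2)) - 33254)*(d + 1754) = (-205 - 33254)*(5449 + 1754) = -33459*7203 = -241005177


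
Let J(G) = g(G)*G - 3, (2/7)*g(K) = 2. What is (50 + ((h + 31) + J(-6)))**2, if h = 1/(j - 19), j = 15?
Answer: 20449/16 ≈ 1278.1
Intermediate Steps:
g(K) = 7 (g(K) = (7/2)*2 = 7)
h = -1/4 (h = 1/(15 - 19) = 1/(-4) = -1/4 ≈ -0.25000)
J(G) = -3 + 7*G (J(G) = 7*G - 3 = -3 + 7*G)
(50 + ((h + 31) + J(-6)))**2 = (50 + ((-1/4 + 31) + (-3 + 7*(-6))))**2 = (50 + (123/4 + (-3 - 42)))**2 = (50 + (123/4 - 45))**2 = (50 - 57/4)**2 = (143/4)**2 = 20449/16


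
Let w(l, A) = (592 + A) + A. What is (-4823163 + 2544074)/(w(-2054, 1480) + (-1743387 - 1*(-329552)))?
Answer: 73519/45493 ≈ 1.6161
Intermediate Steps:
w(l, A) = 592 + 2*A
(-4823163 + 2544074)/(w(-2054, 1480) + (-1743387 - 1*(-329552))) = (-4823163 + 2544074)/((592 + 2*1480) + (-1743387 - 1*(-329552))) = -2279089/((592 + 2960) + (-1743387 + 329552)) = -2279089/(3552 - 1413835) = -2279089/(-1410283) = -2279089*(-1/1410283) = 73519/45493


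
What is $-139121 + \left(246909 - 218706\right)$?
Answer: $-110918$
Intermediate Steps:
$-139121 + \left(246909 - 218706\right) = -139121 + 28203 = -110918$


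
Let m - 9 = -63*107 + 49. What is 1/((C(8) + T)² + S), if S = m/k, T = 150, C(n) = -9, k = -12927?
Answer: 12927/257008370 ≈ 5.0298e-5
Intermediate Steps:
m = -6683 (m = 9 + (-63*107 + 49) = 9 + (-6741 + 49) = 9 - 6692 = -6683)
S = 6683/12927 (S = -6683/(-12927) = -6683*(-1/12927) = 6683/12927 ≈ 0.51698)
1/((C(8) + T)² + S) = 1/((-9 + 150)² + 6683/12927) = 1/(141² + 6683/12927) = 1/(19881 + 6683/12927) = 1/(257008370/12927) = 12927/257008370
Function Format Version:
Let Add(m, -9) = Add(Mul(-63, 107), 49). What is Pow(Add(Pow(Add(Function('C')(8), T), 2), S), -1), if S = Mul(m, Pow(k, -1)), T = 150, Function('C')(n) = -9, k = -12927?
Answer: Rational(12927, 257008370) ≈ 5.0298e-5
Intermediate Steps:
m = -6683 (m = Add(9, Add(Mul(-63, 107), 49)) = Add(9, Add(-6741, 49)) = Add(9, -6692) = -6683)
S = Rational(6683, 12927) (S = Mul(-6683, Pow(-12927, -1)) = Mul(-6683, Rational(-1, 12927)) = Rational(6683, 12927) ≈ 0.51698)
Pow(Add(Pow(Add(Function('C')(8), T), 2), S), -1) = Pow(Add(Pow(Add(-9, 150), 2), Rational(6683, 12927)), -1) = Pow(Add(Pow(141, 2), Rational(6683, 12927)), -1) = Pow(Add(19881, Rational(6683, 12927)), -1) = Pow(Rational(257008370, 12927), -1) = Rational(12927, 257008370)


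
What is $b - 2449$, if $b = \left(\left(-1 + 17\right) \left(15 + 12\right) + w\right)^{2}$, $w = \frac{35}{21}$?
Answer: $\frac{1670560}{9} \approx 1.8562 \cdot 10^{5}$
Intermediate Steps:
$w = \frac{5}{3}$ ($w = 35 \cdot \frac{1}{21} = \frac{5}{3} \approx 1.6667$)
$b = \frac{1692601}{9}$ ($b = \left(\left(-1 + 17\right) \left(15 + 12\right) + \frac{5}{3}\right)^{2} = \left(16 \cdot 27 + \frac{5}{3}\right)^{2} = \left(432 + \frac{5}{3}\right)^{2} = \left(\frac{1301}{3}\right)^{2} = \frac{1692601}{9} \approx 1.8807 \cdot 10^{5}$)
$b - 2449 = \frac{1692601}{9} - 2449 = \frac{1670560}{9}$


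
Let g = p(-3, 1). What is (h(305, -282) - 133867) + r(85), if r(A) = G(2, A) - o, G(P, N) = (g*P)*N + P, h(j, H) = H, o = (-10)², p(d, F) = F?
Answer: -134077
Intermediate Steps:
o = 100
g = 1
G(P, N) = P + N*P (G(P, N) = (1*P)*N + P = P*N + P = N*P + P = P + N*P)
r(A) = -98 + 2*A (r(A) = 2*(1 + A) - 1*100 = (2 + 2*A) - 100 = -98 + 2*A)
(h(305, -282) - 133867) + r(85) = (-282 - 133867) + (-98 + 2*85) = -134149 + (-98 + 170) = -134149 + 72 = -134077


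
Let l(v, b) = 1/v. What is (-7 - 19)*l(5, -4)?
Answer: -26/5 ≈ -5.2000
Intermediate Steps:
(-7 - 19)*l(5, -4) = (-7 - 19)/5 = -26*⅕ = -26/5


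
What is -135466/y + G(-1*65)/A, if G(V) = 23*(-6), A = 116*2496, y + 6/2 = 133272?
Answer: -6540112483/6431028864 ≈ -1.0170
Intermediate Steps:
y = 133269 (y = -3 + 133272 = 133269)
A = 289536
G(V) = -138
-135466/y + G(-1*65)/A = -135466/133269 - 138/289536 = -135466*1/133269 - 138*1/289536 = -135466/133269 - 23/48256 = -6540112483/6431028864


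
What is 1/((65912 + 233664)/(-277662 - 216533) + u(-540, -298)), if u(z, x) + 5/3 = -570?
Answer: -1482585/848443153 ≈ -0.0017474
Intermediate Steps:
u(z, x) = -1715/3 (u(z, x) = -5/3 - 570 = -1715/3)
1/((65912 + 233664)/(-277662 - 216533) + u(-540, -298)) = 1/((65912 + 233664)/(-277662 - 216533) - 1715/3) = 1/(299576/(-494195) - 1715/3) = 1/(299576*(-1/494195) - 1715/3) = 1/(-299576/494195 - 1715/3) = 1/(-848443153/1482585) = -1482585/848443153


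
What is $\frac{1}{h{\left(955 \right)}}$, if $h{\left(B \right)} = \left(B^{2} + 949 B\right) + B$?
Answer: $\frac{1}{1819275} \approx 5.4967 \cdot 10^{-7}$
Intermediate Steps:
$h{\left(B \right)} = B^{2} + 950 B$
$\frac{1}{h{\left(955 \right)}} = \frac{1}{955 \left(950 + 955\right)} = \frac{1}{955 \cdot 1905} = \frac{1}{1819275}$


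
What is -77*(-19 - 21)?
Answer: 3080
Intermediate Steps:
-77*(-19 - 21) = -77*(-40) = 3080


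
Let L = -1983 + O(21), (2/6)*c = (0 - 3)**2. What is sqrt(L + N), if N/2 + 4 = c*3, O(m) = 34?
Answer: I*sqrt(1795) ≈ 42.367*I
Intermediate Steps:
c = 27 (c = 3*(0 - 3)**2 = 3*(-3)**2 = 3*9 = 27)
L = -1949 (L = -1983 + 34 = -1949)
N = 154 (N = -8 + 2*(27*3) = -8 + 2*81 = -8 + 162 = 154)
sqrt(L + N) = sqrt(-1949 + 154) = sqrt(-1795) = I*sqrt(1795)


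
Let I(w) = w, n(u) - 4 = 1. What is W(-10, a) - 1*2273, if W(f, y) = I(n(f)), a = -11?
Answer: -2268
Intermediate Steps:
n(u) = 5 (n(u) = 4 + 1 = 5)
W(f, y) = 5
W(-10, a) - 1*2273 = 5 - 1*2273 = 5 - 2273 = -2268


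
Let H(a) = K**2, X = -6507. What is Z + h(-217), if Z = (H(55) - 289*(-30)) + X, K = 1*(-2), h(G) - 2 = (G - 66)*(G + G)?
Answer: 124991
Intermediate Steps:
h(G) = 2 + 2*G*(-66 + G) (h(G) = 2 + (G - 66)*(G + G) = 2 + (-66 + G)*(2*G) = 2 + 2*G*(-66 + G))
K = -2
H(a) = 4 (H(a) = (-2)**2 = 4)
Z = 2167 (Z = (4 - 289*(-30)) - 6507 = (4 + 8670) - 6507 = 8674 - 6507 = 2167)
Z + h(-217) = 2167 + (2 - 132*(-217) + 2*(-217)**2) = 2167 + (2 + 28644 + 2*47089) = 2167 + (2 + 28644 + 94178) = 2167 + 122824 = 124991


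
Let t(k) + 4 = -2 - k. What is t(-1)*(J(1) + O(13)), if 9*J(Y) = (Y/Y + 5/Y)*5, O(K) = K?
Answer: -245/3 ≈ -81.667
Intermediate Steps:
t(k) = -6 - k (t(k) = -4 + (-2 - k) = -6 - k)
J(Y) = 5/9 + 25/(9*Y) (J(Y) = ((Y/Y + 5/Y)*5)/9 = ((1 + 5/Y)*5)/9 = (5 + 25/Y)/9 = 5/9 + 25/(9*Y))
t(-1)*(J(1) + O(13)) = (-6 - 1*(-1))*((5/9)*(5 + 1)/1 + 13) = (-6 + 1)*((5/9)*1*6 + 13) = -5*(10/3 + 13) = -5*49/3 = -245/3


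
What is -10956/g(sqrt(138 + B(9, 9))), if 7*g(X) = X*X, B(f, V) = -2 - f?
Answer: -76692/127 ≈ -603.87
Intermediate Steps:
g(X) = X**2/7 (g(X) = (X*X)/7 = X**2/7)
-10956/g(sqrt(138 + B(9, 9))) = -10956*7/(138 + (-2 - 1*9)) = -10956*7/(138 + (-2 - 9)) = -10956*7/(138 - 11) = -10956/((sqrt(127))**2/7) = -10956/((1/7)*127) = -10956/127/7 = -10956*7/127 = -76692/127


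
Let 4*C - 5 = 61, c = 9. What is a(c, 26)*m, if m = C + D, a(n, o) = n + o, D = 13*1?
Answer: 2065/2 ≈ 1032.5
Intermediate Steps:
C = 33/2 (C = 5/4 + (¼)*61 = 5/4 + 61/4 = 33/2 ≈ 16.500)
D = 13
m = 59/2 (m = 33/2 + 13 = 59/2 ≈ 29.500)
a(c, 26)*m = (9 + 26)*(59/2) = 35*(59/2) = 2065/2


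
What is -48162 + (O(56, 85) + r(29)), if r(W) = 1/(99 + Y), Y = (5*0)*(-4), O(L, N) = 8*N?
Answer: -4700717/99 ≈ -47482.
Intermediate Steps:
Y = 0 (Y = 0*(-4) = 0)
r(W) = 1/99 (r(W) = 1/(99 + 0) = 1/99)
-48162 + (O(56, 85) + r(29)) = -48162 + (8*85 + 1/99) = -48162 + (680 + 1/99) = -48162 + 67321/99 = -4700717/99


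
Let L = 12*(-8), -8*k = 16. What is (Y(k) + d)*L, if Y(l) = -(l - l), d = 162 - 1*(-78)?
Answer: -23040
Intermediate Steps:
k = -2 (k = -⅛*16 = -2)
d = 240 (d = 162 + 78 = 240)
Y(l) = 0 (Y(l) = -1*0 = 0)
L = -96
(Y(k) + d)*L = (0 + 240)*(-96) = 240*(-96) = -23040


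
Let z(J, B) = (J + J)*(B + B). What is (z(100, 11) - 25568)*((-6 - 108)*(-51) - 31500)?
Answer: 543721248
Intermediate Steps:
z(J, B) = 4*B*J (z(J, B) = (2*J)*(2*B) = 4*B*J)
(z(100, 11) - 25568)*((-6 - 108)*(-51) - 31500) = (4*11*100 - 25568)*((-6 - 108)*(-51) - 31500) = (4400 - 25568)*(-114*(-51) - 31500) = -21168*(5814 - 31500) = -21168*(-25686) = 543721248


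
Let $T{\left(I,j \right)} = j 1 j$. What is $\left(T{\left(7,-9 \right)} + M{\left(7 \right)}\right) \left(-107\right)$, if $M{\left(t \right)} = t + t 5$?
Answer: $-13161$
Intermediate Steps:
$T{\left(I,j \right)} = j^{2}$ ($T{\left(I,j \right)} = j j = j^{2}$)
$M{\left(t \right)} = 6 t$ ($M{\left(t \right)} = t + 5 t = 6 t$)
$\left(T{\left(7,-9 \right)} + M{\left(7 \right)}\right) \left(-107\right) = \left(\left(-9\right)^{2} + 6 \cdot 7\right) \left(-107\right) = \left(81 + 42\right) \left(-107\right) = 123 \left(-107\right) = -13161$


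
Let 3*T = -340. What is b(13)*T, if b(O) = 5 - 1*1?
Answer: -1360/3 ≈ -453.33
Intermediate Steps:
b(O) = 4 (b(O) = 5 - 1 = 4)
T = -340/3 (T = (⅓)*(-340) = -340/3 ≈ -113.33)
b(13)*T = 4*(-340/3) = -1360/3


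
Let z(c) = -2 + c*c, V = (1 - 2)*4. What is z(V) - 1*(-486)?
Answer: 500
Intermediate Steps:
V = -4 (V = -1*4 = -4)
z(c) = -2 + c**2
z(V) - 1*(-486) = (-2 + (-4)**2) - 1*(-486) = (-2 + 16) + 486 = 14 + 486 = 500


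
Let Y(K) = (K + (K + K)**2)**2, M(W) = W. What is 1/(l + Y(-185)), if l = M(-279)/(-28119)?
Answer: 9373/175190660752018 ≈ 5.3502e-11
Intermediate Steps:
Y(K) = (K + 4*K**2)**2 (Y(K) = (K + (2*K)**2)**2 = (K + 4*K**2)**2)
l = 93/9373 (l = -279/(-28119) = -279*(-1/28119) = 93/9373 ≈ 0.0099221)
1/(l + Y(-185)) = 1/(93/9373 + (-185)**2*(1 + 4*(-185))**2) = 1/(93/9373 + 34225*(1 - 740)**2) = 1/(93/9373 + 34225*(-739)**2) = 1/(93/9373 + 34225*546121) = 1/(93/9373 + 18690991225) = 1/(175190660752018/9373) = 9373/175190660752018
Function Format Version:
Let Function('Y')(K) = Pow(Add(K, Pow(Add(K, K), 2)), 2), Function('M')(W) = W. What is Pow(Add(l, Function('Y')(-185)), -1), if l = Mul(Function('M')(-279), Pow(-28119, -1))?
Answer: Rational(9373, 175190660752018) ≈ 5.3502e-11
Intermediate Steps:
Function('Y')(K) = Pow(Add(K, Mul(4, Pow(K, 2))), 2) (Function('Y')(K) = Pow(Add(K, Pow(Mul(2, K), 2)), 2) = Pow(Add(K, Mul(4, Pow(K, 2))), 2))
l = Rational(93, 9373) (l = Mul(-279, Pow(-28119, -1)) = Mul(-279, Rational(-1, 28119)) = Rational(93, 9373) ≈ 0.0099221)
Pow(Add(l, Function('Y')(-185)), -1) = Pow(Add(Rational(93, 9373), Mul(Pow(-185, 2), Pow(Add(1, Mul(4, -185)), 2))), -1) = Pow(Add(Rational(93, 9373), Mul(34225, Pow(Add(1, -740), 2))), -1) = Pow(Add(Rational(93, 9373), Mul(34225, Pow(-739, 2))), -1) = Pow(Add(Rational(93, 9373), Mul(34225, 546121)), -1) = Pow(Add(Rational(93, 9373), 18690991225), -1) = Pow(Rational(175190660752018, 9373), -1) = Rational(9373, 175190660752018)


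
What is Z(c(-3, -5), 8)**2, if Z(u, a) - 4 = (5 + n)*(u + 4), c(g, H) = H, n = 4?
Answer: 25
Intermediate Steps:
Z(u, a) = 40 + 9*u (Z(u, a) = 4 + (5 + 4)*(u + 4) = 4 + 9*(4 + u) = 4 + (36 + 9*u) = 40 + 9*u)
Z(c(-3, -5), 8)**2 = (40 + 9*(-5))**2 = (40 - 45)**2 = (-5)**2 = 25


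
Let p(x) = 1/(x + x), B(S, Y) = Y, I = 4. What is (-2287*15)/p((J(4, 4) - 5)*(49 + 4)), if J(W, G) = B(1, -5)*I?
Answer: 90908250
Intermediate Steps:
J(W, G) = -20 (J(W, G) = -5*4 = -20)
p(x) = 1/(2*x)
(-2287*15)/p((J(4, 4) - 5)*(49 + 4)) = (-2287*15)/((1/(2*(((-20 - 5)*(49 + 4)))))) = -34305/(1/(2*((-25*53)))) = -34305/((1/2)/(-1325)) = -34305/((1/2)*(-1/1325)) = -34305/(-1/2650) = -34305*(-2650) = 90908250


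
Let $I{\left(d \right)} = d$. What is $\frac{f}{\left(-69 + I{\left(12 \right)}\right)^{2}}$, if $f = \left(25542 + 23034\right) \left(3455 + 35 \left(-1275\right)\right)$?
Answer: $- \frac{666624640}{1083} \approx -6.1554 \cdot 10^{5}$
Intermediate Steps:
$f = -1999873920$ ($f = 48576 \left(3455 - 44625\right) = 48576 \left(-41170\right) = -1999873920$)
$\frac{f}{\left(-69 + I{\left(12 \right)}\right)^{2}} = - \frac{1999873920}{\left(-69 + 12\right)^{2}} = - \frac{1999873920}{\left(-57\right)^{2}} = - \frac{1999873920}{3249} = \left(-1999873920\right) \frac{1}{3249} = - \frac{666624640}{1083}$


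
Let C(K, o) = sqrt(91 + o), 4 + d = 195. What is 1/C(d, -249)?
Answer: -I*sqrt(158)/158 ≈ -0.079556*I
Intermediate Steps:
d = 191 (d = -4 + 195 = 191)
1/C(d, -249) = 1/(sqrt(91 - 249)) = 1/(sqrt(-158)) = 1/(I*sqrt(158)) = -I*sqrt(158)/158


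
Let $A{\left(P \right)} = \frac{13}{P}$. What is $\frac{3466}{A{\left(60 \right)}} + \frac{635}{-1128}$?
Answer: $\frac{234570625}{14664} \approx 15996.0$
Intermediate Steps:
$\frac{3466}{A{\left(60 \right)}} + \frac{635}{-1128} = \frac{3466}{13 \cdot \frac{1}{60}} + \frac{635}{-1128} = \frac{3466}{13 \cdot \frac{1}{60}} + 635 \left(- \frac{1}{1128}\right) = \frac{3466}{\frac{13}{60}} - \frac{635}{1128} = 3466 \cdot \frac{60}{13} - \frac{635}{1128} = \frac{207960}{13} - \frac{635}{1128} = \frac{234570625}{14664}$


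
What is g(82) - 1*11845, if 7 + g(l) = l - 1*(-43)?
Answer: -11727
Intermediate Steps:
g(l) = 36 + l (g(l) = -7 + (l - 1*(-43)) = -7 + (l + 43) = -7 + (43 + l) = 36 + l)
g(82) - 1*11845 = (36 + 82) - 1*11845 = 118 - 11845 = -11727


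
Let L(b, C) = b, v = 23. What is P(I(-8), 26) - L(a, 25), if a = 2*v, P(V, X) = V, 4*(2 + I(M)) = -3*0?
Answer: -48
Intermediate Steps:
I(M) = -2 (I(M) = -2 + (-3*0)/4 = -2 + (¼)*0 = -2 + 0 = -2)
a = 46 (a = 2*23 = 46)
P(I(-8), 26) - L(a, 25) = -2 - 1*46 = -2 - 46 = -48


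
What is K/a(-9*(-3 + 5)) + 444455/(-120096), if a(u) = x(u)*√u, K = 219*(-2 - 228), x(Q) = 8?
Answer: -444455/120096 + 8395*I*√2/8 ≈ -3.7008 + 1484.0*I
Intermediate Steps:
K = -50370 (K = 219*(-230) = -50370)
a(u) = 8*√u
K/a(-9*(-3 + 5)) + 444455/(-120096) = -50370*(-I/(24*√(-3 + 5))) + 444455/(-120096) = -50370*(-I*√2/48) + 444455*(-1/120096) = -50370*(-I*√2/48) - 444455/120096 = -(-8395)*I*√2/8 - 444455/120096 = 8395*I*√2/8 - 444455/120096 = -444455/120096 + 8395*I*√2/8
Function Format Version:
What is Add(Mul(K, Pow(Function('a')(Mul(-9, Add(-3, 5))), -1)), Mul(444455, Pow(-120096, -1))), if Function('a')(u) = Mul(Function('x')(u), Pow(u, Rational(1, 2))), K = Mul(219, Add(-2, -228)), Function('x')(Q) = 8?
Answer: Add(Rational(-444455, 120096), Mul(Rational(8395, 8), I, Pow(2, Rational(1, 2)))) ≈ Add(-3.7008, Mul(1484.0, I))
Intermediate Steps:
K = -50370 (K = Mul(219, -230) = -50370)
Function('a')(u) = Mul(8, Pow(u, Rational(1, 2)))
Add(Mul(K, Pow(Function('a')(Mul(-9, Add(-3, 5))), -1)), Mul(444455, Pow(-120096, -1))) = Add(Mul(-50370, Pow(Mul(8, Pow(Mul(-9, Add(-3, 5)), Rational(1, 2))), -1)), Mul(444455, Pow(-120096, -1))) = Add(Mul(-50370, Pow(Mul(8, Pow(Mul(-9, 2), Rational(1, 2))), -1)), Mul(444455, Rational(-1, 120096))) = Add(Mul(-50370, Pow(Mul(8, Pow(-18, Rational(1, 2))), -1)), Rational(-444455, 120096)) = Add(Mul(-50370, Pow(Mul(8, Mul(3, I, Pow(2, Rational(1, 2)))), -1)), Rational(-444455, 120096)) = Add(Mul(-50370, Pow(Mul(24, I, Pow(2, Rational(1, 2))), -1)), Rational(-444455, 120096)) = Add(Mul(-50370, Mul(Rational(-1, 48), I, Pow(2, Rational(1, 2)))), Rational(-444455, 120096)) = Add(Mul(Rational(8395, 8), I, Pow(2, Rational(1, 2))), Rational(-444455, 120096)) = Add(Rational(-444455, 120096), Mul(Rational(8395, 8), I, Pow(2, Rational(1, 2))))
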